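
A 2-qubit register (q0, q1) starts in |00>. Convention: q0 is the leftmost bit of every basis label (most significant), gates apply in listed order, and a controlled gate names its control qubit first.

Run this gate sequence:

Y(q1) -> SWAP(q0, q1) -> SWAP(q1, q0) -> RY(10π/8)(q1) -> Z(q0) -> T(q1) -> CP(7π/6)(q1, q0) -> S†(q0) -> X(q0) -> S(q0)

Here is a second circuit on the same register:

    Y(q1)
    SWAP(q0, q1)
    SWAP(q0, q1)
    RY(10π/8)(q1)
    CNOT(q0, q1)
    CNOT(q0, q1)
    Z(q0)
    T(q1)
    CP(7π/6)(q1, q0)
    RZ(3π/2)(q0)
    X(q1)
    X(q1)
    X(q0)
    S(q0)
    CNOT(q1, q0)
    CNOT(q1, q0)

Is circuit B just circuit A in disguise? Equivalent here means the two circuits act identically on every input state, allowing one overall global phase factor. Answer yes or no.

Yes, they are equivalent — the unitaries differ by at most a global phase.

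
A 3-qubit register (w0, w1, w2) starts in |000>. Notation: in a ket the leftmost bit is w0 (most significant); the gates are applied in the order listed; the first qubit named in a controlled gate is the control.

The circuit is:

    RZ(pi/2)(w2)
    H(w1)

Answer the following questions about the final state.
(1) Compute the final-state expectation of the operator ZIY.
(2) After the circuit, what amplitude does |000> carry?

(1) In the final state, ZIY has expectation 0.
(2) The amplitude on |000> is -sqrt(2)*exp(3*I*pi/4)/2.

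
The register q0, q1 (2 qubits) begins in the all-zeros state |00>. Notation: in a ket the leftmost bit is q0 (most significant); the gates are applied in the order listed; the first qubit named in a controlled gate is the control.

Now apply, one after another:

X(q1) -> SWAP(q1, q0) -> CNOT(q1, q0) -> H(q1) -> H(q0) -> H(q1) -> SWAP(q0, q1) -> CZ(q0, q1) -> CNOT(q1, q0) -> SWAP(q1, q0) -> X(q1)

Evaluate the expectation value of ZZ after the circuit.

The expectation value of ZZ is -1.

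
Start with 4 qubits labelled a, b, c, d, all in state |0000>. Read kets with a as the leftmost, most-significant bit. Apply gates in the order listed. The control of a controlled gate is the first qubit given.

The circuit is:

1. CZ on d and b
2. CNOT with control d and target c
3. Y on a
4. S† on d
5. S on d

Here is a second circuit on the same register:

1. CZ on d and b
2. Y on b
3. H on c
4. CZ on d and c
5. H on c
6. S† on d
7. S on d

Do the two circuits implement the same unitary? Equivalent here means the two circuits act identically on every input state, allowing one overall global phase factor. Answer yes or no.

No — the two circuits implement different unitaries, even allowing a global phase.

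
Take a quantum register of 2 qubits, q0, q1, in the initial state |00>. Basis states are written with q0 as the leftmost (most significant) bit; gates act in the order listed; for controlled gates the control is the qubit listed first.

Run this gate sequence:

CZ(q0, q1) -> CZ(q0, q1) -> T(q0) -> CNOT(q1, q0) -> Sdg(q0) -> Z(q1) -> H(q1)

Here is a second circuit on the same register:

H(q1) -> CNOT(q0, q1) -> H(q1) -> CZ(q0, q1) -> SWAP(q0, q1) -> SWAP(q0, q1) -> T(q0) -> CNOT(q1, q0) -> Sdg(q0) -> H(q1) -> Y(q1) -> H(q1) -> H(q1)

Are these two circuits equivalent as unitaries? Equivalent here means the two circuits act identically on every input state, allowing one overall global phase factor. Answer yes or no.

No: there is an input state on which the two circuits produce genuinely different outputs (not merely differing by a phase).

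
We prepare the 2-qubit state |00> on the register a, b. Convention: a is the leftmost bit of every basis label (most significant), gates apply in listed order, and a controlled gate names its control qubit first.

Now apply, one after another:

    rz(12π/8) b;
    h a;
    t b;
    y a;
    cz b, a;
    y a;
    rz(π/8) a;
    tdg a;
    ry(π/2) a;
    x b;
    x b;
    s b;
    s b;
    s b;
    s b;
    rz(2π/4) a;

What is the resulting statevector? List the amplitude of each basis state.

The final amplitudes are -exp(13*I*pi/16)/2 + exp(15*I*pi/16)/2 on |00>, 0 on |01>, (-1 - exp(I*pi/8))*exp(5*I*pi/16)/2 on |10>, 0 on |11>. Key observation: gates 12-15 undo each other exactly, leaving only the rest of the circuit to track.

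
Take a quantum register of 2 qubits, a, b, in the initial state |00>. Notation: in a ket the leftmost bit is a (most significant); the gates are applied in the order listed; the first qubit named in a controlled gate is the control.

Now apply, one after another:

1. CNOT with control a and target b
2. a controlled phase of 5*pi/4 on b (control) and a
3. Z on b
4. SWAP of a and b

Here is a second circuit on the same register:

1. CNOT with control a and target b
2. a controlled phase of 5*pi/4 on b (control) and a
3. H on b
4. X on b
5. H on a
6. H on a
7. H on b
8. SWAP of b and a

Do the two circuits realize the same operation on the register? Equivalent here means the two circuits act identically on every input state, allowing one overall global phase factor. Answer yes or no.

Yes, they are equivalent — the unitaries differ by at most a global phase.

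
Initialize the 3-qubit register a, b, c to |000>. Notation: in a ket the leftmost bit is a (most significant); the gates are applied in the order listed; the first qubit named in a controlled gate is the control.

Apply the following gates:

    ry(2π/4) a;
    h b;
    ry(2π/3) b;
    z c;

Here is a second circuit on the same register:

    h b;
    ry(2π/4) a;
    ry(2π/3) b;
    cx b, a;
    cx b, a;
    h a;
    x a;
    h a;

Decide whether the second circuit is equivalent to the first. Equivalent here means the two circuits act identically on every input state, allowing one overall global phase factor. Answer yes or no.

No: there is an input state on which the two circuits produce genuinely different outputs (not merely differing by a phase).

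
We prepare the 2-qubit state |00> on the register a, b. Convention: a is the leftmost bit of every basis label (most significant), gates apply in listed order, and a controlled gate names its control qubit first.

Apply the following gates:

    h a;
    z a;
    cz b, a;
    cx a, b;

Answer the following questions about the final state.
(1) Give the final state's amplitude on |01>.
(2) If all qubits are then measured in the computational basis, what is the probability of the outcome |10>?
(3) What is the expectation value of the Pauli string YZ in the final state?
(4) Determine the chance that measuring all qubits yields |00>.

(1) |01> carries amplitude 0 in the final state.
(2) The probability of measuring |10> is 0.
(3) The expectation value of YZ is 0.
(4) A full measurement returns |00> with probability 1/2.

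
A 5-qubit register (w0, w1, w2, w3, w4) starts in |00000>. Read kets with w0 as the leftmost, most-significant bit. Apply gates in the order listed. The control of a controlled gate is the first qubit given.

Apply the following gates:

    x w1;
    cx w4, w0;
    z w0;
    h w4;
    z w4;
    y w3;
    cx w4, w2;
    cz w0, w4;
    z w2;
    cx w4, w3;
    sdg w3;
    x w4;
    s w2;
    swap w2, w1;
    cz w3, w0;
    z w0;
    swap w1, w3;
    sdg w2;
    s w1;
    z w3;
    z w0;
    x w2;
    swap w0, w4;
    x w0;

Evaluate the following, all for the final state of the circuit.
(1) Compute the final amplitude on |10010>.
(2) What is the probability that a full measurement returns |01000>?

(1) |10010> carries amplitude -sqrt(2)*I/2 in the final state.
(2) A full measurement returns |01000> with probability 1/2.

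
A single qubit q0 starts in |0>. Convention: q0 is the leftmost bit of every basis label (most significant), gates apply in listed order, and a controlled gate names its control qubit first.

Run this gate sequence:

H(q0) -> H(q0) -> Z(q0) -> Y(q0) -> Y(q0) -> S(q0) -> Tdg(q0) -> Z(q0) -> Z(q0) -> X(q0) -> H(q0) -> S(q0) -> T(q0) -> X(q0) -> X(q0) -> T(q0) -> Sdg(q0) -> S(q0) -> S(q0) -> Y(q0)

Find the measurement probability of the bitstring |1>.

Outcome |1> occurs with probability 1/2.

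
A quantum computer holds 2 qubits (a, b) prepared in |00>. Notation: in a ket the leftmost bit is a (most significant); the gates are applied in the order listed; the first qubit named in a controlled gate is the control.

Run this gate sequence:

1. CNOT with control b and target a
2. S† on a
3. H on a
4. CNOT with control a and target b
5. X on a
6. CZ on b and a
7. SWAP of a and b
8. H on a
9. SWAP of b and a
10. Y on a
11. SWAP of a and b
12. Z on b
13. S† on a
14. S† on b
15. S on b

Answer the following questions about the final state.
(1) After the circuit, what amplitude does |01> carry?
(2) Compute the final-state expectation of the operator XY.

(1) |01> carries amplitude -I/2 in the final state.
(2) In the final state, XY has expectation 1.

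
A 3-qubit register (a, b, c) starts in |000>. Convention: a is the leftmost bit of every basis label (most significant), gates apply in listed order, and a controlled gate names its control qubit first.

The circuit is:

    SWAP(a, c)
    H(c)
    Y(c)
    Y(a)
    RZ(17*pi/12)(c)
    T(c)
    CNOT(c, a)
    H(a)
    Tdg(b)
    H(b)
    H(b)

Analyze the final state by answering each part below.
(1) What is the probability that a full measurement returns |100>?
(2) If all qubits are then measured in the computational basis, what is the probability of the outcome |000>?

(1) Outcome |100> occurs with probability 1/4.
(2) A full measurement returns |000> with probability 1/4.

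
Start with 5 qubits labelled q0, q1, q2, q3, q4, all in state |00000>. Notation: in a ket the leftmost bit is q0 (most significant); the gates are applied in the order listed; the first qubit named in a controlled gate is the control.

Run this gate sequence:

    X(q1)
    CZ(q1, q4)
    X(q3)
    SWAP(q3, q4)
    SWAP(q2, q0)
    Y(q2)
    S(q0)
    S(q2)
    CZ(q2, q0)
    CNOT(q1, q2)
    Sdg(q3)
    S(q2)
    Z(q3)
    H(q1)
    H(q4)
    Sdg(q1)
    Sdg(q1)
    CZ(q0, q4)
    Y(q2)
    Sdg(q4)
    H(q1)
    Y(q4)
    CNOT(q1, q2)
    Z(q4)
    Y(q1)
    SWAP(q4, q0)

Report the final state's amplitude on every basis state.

The resulting statevector has amplitude sqrt(2)/2 on |01100>, -sqrt(2)*I/2 on |11100>, and 0 on every other basis state.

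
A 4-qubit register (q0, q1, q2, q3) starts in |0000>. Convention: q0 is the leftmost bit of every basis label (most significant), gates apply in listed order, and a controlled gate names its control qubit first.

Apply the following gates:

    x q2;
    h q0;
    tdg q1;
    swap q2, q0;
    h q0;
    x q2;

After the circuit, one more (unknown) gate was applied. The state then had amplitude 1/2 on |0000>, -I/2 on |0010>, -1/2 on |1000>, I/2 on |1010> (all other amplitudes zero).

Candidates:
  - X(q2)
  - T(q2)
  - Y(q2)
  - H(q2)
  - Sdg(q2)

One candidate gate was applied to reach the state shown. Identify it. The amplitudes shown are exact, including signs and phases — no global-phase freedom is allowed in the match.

The unique candidate consistent with the amplitudes is Sdg(q2).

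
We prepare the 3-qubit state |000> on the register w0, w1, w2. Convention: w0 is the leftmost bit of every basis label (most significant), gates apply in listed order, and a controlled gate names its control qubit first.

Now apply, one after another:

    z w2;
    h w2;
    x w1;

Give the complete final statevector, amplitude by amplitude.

The resulting statevector has amplitude sqrt(2)/2 on |010>, sqrt(2)/2 on |011>, and 0 on every other basis state.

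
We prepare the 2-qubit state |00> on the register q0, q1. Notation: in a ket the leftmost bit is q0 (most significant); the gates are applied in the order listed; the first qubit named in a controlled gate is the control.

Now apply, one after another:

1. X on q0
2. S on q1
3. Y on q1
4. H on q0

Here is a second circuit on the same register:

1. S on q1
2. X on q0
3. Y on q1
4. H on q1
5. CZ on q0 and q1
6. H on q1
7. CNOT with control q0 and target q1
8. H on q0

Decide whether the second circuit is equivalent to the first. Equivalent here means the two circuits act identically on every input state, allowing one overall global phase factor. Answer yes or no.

Yes, they are equivalent — the unitaries differ by at most a global phase.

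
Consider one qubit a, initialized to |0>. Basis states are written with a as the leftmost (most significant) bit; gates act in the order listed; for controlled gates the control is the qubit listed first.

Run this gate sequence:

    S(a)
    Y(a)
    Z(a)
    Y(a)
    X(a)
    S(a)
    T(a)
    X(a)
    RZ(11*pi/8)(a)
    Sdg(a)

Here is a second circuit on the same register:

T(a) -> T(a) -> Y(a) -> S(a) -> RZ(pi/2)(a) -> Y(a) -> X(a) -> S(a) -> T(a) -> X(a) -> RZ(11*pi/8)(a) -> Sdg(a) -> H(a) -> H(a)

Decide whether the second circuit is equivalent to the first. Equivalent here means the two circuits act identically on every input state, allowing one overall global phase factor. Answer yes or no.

Yes — the two circuits implement the same unitary up to a global phase.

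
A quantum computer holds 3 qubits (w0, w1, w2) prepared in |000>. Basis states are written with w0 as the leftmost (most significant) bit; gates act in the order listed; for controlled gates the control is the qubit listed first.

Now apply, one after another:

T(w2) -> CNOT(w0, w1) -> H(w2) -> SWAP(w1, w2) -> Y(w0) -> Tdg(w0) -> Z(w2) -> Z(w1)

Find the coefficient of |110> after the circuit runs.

The amplitude on |110> is -sqrt(2)*exp(I*pi/4)/2.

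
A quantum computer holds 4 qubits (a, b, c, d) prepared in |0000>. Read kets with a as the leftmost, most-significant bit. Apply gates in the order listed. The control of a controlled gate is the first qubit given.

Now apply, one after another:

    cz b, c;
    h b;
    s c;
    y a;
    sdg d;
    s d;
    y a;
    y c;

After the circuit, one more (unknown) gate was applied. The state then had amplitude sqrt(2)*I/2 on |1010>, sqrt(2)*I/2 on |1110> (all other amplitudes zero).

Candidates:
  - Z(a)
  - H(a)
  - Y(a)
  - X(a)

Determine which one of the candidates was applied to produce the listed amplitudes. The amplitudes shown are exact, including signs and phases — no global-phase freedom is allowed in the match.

The applied gate was X(a).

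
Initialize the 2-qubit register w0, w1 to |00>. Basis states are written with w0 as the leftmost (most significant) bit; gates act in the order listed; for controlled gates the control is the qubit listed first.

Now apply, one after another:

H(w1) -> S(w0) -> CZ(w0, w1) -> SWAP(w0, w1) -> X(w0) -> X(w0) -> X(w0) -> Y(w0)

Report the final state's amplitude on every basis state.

The resulting statevector has amplitude -sqrt(2)*I/2 on |00>, 0 on |01>, sqrt(2)*I/2 on |10>, 0 on |11>. Key observation: steps 5-6 multiply out to the identity, so the circuit reduces to the remaining gates.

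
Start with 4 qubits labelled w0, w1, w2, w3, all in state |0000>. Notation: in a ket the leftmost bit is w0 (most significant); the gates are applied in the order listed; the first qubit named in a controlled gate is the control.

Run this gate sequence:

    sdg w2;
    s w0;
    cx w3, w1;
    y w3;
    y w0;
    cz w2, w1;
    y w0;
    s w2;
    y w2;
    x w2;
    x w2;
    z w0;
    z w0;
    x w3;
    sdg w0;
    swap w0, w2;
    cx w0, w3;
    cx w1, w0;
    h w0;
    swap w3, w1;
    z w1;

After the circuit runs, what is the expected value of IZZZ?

In the final state, IZZZ has expectation -1. Key observation: the block from step 10 through step 11 cancels to the identity and can be dropped.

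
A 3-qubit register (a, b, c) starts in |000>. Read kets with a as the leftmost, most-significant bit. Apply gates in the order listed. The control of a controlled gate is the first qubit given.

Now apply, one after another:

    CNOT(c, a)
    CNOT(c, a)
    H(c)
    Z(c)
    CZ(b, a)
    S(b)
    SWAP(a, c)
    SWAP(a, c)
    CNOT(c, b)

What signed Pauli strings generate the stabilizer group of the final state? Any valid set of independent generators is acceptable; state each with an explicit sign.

The final state is stabilized by the group generated by -IXX, +ZII, +IZZ; other independent generating sets are equally valid. Key observation: the block from step 7 through step 8 cancels to the identity and can be dropped.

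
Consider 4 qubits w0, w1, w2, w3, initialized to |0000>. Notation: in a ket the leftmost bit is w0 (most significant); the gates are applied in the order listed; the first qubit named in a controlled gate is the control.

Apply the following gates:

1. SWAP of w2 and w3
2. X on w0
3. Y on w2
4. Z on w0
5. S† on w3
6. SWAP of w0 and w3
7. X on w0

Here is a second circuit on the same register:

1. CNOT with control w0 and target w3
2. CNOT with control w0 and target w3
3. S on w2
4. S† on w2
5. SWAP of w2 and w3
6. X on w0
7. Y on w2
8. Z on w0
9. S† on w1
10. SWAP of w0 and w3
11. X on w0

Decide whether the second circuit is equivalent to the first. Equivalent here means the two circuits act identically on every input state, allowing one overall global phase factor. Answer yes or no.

No, they are not equivalent — no single phase factor reconciles the two unitaries.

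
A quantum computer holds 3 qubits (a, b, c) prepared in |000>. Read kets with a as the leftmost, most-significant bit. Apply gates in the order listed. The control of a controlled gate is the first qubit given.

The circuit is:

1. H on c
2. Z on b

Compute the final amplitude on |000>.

The amplitude on |000> is sqrt(2)/2.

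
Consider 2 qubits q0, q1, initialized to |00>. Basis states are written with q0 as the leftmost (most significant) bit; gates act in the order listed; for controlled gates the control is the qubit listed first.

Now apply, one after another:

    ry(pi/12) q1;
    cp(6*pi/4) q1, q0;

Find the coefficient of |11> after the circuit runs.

The final state's coefficient on |11> equals 0.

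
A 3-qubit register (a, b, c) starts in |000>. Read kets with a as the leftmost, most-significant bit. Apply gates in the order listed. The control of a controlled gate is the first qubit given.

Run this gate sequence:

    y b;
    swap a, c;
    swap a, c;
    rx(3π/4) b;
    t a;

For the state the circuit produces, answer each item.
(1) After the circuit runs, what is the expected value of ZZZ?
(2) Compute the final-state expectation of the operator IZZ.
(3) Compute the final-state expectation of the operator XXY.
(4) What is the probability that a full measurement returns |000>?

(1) The observable ZZZ averages to sqrt(2)/2. Key observation: the block from step 2 through step 3 cancels to the identity and can be dropped.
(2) In the final state, IZZ has expectation sqrt(2)/2.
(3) The observable XXY averages to 0.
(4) The probability of measuring |000> is sqrt(2)/4 + 1/2.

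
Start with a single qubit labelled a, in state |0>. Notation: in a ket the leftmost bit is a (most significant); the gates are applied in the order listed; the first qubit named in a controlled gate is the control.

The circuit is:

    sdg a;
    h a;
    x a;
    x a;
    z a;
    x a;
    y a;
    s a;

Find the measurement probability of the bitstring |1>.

The probability of measuring |1> is 1/2. Key observation: gates 3-4 undo each other exactly, leaving only the rest of the circuit to track.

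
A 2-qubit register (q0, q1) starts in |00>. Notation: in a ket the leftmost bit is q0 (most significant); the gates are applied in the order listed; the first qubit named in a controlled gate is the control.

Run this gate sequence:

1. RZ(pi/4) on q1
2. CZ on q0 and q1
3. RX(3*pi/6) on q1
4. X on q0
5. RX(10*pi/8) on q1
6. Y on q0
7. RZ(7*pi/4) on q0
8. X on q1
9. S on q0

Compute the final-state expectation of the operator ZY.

The observable ZY averages to -sqrt(2)/2.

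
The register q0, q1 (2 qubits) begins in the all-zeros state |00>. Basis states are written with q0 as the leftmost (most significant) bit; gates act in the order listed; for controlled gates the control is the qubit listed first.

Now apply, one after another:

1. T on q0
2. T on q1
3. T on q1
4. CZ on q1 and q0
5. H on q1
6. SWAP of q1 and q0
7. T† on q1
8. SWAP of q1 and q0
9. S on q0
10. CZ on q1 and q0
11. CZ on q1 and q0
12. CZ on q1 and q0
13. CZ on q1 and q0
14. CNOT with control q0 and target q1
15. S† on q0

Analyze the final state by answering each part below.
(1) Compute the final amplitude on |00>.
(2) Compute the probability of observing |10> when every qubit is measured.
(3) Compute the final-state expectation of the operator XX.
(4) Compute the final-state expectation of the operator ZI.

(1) |00> carries amplitude sqrt(2)/2 in the final state. Key observation: the block from step 10 through step 13 cancels to the identity and can be dropped.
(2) Outcome |10> occurs with probability 0.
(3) The expectation value of XX is 0.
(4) In the final state, ZI has expectation 1.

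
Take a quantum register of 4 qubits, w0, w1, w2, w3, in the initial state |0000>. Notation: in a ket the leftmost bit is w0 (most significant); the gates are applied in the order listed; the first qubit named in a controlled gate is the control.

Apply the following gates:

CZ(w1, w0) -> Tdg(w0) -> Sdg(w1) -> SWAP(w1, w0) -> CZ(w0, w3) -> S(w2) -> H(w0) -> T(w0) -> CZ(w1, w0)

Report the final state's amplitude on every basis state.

The final amplitudes are sqrt(2)/2 on |0000>, sqrt(2)*exp(I*pi/4)/2 on |1000>, and 0 on every other basis state.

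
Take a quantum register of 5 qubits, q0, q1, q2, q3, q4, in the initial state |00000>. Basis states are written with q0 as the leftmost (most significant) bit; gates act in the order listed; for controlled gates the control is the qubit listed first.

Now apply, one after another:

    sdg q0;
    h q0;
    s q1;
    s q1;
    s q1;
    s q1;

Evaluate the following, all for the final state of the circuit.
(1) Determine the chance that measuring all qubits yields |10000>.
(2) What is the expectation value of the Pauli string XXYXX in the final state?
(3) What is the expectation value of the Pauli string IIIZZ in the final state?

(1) Outcome |10000> occurs with probability 1/2. Key observation: the block from step 3 through step 6 cancels to the identity and can be dropped.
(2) The observable XXYXX averages to 0.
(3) In the final state, IIIZZ has expectation 1.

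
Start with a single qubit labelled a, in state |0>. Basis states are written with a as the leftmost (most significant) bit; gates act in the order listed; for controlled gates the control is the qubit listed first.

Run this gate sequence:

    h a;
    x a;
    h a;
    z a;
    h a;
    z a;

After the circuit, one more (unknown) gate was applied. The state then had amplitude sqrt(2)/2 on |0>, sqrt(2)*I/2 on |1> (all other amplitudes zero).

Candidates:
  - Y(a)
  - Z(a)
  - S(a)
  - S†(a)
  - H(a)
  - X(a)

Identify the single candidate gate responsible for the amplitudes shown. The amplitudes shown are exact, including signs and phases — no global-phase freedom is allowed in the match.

It was S†(a) that produced the state shown. Key observation: gates 1-4 undo each other exactly, leaving only the rest of the circuit to track.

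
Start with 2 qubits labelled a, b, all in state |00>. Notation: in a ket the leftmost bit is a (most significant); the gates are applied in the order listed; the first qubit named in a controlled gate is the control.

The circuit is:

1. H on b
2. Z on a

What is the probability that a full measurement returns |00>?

Outcome |00> occurs with probability 1/2.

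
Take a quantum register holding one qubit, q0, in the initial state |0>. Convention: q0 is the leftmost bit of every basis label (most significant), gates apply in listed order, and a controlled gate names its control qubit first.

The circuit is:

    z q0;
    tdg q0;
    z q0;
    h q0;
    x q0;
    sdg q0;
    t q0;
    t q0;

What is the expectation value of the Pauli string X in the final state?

The observable X averages to 1.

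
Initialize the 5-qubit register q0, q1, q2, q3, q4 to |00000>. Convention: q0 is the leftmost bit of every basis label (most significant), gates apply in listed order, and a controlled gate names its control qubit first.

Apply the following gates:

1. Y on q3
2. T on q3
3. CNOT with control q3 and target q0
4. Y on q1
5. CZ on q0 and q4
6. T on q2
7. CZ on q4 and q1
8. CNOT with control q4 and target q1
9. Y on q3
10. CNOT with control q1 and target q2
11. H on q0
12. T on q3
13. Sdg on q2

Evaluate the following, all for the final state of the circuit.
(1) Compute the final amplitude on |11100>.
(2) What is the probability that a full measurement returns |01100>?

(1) The amplitude on |11100> is -sqrt(2)*exp(I*pi/4)/2.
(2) The probability of measuring |01100> is 1/2.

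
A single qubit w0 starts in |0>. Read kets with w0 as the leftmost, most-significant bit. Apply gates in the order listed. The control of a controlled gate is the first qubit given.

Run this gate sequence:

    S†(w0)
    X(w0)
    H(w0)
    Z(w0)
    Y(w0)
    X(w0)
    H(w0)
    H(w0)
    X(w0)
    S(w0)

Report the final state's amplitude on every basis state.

The resulting statevector has amplitude -sqrt(2)*I/2 on |0>, -sqrt(2)/2 on |1>.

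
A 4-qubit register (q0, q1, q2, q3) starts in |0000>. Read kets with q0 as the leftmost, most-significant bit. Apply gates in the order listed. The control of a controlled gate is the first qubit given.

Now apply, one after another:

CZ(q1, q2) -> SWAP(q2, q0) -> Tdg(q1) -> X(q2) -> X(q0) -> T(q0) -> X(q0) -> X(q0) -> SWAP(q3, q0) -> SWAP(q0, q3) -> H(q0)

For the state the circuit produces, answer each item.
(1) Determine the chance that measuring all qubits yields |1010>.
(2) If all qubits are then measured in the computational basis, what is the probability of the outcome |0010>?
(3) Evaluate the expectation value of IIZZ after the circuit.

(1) The probability of measuring |1010> is 1/2. Key observation: gates 7-8 undo each other exactly, leaving only the rest of the circuit to track.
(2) A full measurement returns |0010> with probability 1/2.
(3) The observable IIZZ averages to -1.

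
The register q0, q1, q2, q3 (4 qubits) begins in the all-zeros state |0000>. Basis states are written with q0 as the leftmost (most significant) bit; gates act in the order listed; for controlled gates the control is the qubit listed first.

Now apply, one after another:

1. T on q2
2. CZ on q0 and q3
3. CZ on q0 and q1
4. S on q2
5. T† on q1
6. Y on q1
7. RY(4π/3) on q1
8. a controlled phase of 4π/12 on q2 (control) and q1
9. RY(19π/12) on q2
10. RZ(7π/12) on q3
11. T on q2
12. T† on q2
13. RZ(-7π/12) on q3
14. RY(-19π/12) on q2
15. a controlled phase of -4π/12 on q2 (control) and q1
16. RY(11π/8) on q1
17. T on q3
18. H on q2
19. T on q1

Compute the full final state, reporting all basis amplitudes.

The final amplitudes are sqrt(2)*I*sin(17*pi/48)/2 on |0000>, sqrt(2)*I*sin(17*pi/48)/2 on |0010>, -sqrt(6)*I*exp(I*pi/4)*sin(5*pi/16)/4 + sqrt(2)*I*exp(I*pi/4)*cos(5*pi/16)/4 on |0100>, -sqrt(6)*I*exp(I*pi/4)*sin(5*pi/16)/4 + sqrt(2)*I*exp(I*pi/4)*cos(5*pi/16)/4 on |0110>, and 0 on every other basis state. Key observation: steps 8-15 multiply out to the identity, so the circuit reduces to the remaining gates.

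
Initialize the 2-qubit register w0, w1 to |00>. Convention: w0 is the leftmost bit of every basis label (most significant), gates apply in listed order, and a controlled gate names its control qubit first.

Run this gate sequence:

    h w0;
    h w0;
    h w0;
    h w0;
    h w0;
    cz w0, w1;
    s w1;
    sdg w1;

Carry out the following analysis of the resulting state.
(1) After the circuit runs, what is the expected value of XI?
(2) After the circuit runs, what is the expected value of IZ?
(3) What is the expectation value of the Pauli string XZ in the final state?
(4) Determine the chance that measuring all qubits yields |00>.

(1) The observable XI averages to 1. Key observation: the block from step 2 through step 5 cancels to the identity and can be dropped.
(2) The observable IZ averages to 1.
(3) The observable XZ averages to 1.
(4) Outcome |00> occurs with probability 1/2.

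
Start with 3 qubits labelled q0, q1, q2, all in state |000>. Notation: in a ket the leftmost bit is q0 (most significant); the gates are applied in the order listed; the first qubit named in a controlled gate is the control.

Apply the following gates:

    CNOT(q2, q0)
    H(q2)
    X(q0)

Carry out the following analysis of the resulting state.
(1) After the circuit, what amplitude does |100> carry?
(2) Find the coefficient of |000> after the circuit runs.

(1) |100> carries amplitude sqrt(2)/2 in the final state.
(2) The final state's coefficient on |000> equals 0.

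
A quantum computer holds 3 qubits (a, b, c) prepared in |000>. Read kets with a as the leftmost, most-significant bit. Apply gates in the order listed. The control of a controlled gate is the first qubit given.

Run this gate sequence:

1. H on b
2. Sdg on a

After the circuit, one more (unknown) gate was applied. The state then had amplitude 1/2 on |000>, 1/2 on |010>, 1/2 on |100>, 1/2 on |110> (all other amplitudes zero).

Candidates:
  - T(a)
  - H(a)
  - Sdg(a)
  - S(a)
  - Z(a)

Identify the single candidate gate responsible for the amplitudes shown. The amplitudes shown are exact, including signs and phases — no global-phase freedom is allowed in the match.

The applied gate was H(a).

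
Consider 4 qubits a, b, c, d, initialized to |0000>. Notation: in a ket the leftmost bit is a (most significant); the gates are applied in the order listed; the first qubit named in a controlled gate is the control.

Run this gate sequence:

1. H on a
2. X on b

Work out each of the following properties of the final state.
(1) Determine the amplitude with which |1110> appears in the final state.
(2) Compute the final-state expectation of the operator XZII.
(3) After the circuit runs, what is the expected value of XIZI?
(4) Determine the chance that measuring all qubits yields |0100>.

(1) The final state's coefficient on |1110> equals 0.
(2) In the final state, XZII has expectation -1.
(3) In the final state, XIZI has expectation 1.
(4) A full measurement returns |0100> with probability 1/2.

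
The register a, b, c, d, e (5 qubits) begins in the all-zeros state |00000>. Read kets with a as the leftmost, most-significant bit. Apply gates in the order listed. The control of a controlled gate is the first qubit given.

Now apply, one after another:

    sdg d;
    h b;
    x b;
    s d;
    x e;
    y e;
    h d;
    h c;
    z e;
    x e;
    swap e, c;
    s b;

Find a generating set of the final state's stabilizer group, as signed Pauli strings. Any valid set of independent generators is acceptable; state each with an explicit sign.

One valid set of independent stabilizer generators is +IYIII, +IIIXI, +IIIIX, +ZIIII, -IIZII (any independent generating set of the same group is equally correct).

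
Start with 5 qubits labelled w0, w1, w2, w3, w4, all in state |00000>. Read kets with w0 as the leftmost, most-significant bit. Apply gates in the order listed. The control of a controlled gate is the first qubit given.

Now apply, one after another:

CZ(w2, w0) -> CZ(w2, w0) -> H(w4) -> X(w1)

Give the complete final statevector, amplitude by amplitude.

The final amplitudes are sqrt(2)/2 on |01000>, sqrt(2)/2 on |01001>, and 0 on every other basis state. Key observation: steps 1-2 multiply out to the identity, so the circuit reduces to the remaining gates.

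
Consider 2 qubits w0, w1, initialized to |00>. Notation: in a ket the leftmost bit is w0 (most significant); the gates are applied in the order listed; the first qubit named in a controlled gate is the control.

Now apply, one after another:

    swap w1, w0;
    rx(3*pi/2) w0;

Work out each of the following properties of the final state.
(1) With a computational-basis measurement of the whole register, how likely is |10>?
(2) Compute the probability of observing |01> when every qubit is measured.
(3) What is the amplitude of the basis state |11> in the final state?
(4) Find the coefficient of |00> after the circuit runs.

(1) Outcome |10> occurs with probability 1/2.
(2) Outcome |01> occurs with probability 0.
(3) |11> carries amplitude 0 in the final state.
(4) The amplitude on |00> is -sqrt(2)/2.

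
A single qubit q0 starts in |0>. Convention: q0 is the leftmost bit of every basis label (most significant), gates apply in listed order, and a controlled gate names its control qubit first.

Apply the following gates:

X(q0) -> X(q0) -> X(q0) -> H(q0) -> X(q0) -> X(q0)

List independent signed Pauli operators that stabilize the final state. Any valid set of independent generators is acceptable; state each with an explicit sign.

The final state is stabilized by the group generated by -X; other independent generating sets are equally valid.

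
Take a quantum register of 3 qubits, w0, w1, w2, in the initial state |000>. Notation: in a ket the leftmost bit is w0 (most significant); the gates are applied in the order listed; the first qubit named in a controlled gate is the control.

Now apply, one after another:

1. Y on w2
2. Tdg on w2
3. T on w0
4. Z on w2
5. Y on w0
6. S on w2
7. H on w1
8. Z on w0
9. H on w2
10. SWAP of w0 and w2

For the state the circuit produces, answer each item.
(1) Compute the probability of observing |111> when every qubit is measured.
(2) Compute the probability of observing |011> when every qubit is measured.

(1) The probability of measuring |111> is 1/4.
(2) A full measurement returns |011> with probability 1/4.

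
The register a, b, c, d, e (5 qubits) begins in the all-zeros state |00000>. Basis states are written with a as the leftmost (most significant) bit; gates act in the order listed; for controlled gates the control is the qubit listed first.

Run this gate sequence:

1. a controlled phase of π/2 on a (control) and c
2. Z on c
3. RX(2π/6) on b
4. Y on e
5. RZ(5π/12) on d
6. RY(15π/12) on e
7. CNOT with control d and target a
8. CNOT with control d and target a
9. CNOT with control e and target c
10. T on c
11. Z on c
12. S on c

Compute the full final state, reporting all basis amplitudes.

The resulting statevector has amplitude -sqrt(3*sqrt(2) + 6)*exp(7*I*pi/24)/4 on |00000>, -sqrt(6 - 3*sqrt(2))*exp(I*pi/24)/4 on |00101>, sqrt(sqrt(2) + 2)*exp(19*I*pi/24)/4 on |01000>, sqrt(2 - sqrt(2))*exp(13*I*pi/24)/4 on |01101>, and 0 on every other basis state. Key observation: gates 7-8 undo each other exactly, leaving only the rest of the circuit to track.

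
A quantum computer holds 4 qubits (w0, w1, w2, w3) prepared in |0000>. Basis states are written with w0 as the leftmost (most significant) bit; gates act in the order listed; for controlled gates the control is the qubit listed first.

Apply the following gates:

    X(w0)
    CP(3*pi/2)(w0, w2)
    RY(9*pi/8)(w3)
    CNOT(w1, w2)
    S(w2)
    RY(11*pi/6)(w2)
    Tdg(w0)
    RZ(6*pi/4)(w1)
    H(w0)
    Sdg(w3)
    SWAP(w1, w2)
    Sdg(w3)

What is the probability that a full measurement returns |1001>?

The probability of measuring |1001> is (sqrt(3) + 2)*(sqrt(sqrt(2) + 2) + 2)/32.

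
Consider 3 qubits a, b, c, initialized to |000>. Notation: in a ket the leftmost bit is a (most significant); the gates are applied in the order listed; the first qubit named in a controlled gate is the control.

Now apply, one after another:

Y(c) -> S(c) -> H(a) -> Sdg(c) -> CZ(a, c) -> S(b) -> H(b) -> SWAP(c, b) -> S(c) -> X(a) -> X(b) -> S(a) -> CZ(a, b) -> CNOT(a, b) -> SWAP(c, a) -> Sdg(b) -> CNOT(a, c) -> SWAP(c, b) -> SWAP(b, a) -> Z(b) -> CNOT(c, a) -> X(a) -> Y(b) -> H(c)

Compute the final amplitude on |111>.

The final state's coefficient on |111> equals sqrt(2)/2.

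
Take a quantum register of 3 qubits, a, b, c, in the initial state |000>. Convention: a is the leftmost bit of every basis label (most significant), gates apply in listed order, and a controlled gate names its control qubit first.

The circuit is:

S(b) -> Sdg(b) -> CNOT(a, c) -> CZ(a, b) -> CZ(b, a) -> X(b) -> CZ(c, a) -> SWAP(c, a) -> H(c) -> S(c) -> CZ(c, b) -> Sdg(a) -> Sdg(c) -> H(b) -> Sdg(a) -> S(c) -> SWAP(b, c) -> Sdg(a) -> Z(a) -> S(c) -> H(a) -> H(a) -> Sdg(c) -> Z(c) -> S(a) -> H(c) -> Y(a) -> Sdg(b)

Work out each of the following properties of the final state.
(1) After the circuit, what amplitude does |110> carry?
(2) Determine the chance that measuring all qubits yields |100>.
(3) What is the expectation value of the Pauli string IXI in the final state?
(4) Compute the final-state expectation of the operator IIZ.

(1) The amplitude on |110> is -sqrt(2)*I/2. Key observation: the block from step 20 through step 23 cancels to the identity and can be dropped.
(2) The probability of measuring |100> is 1/2.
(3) In the final state, IXI has expectation -1.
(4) In the final state, IIZ has expectation 1.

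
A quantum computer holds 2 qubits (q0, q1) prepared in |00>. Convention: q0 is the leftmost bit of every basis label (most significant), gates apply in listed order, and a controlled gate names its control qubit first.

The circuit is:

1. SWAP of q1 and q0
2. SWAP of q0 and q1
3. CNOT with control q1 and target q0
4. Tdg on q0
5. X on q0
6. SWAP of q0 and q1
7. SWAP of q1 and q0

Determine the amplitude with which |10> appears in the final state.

The final state's coefficient on |10> equals 1.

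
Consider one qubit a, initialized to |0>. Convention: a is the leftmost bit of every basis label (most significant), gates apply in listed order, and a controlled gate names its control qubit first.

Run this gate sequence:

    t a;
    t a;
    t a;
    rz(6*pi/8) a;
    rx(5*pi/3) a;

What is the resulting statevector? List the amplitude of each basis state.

The resulting statevector has amplitude sqrt(3)*exp(5*I*pi/8)/2 on |0>, -exp(I*pi/8)/2 on |1>.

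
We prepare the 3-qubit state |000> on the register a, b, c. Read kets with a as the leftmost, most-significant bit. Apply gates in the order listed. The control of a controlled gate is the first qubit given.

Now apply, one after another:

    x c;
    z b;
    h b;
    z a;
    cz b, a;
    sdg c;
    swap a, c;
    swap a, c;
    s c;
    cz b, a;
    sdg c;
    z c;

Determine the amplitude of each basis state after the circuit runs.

The final amplitudes are sqrt(2)*I/2 on |001>, sqrt(2)*I/2 on |011>, and 0 on every other basis state. Key observation: steps 5-10 multiply out to the identity, so the circuit reduces to the remaining gates.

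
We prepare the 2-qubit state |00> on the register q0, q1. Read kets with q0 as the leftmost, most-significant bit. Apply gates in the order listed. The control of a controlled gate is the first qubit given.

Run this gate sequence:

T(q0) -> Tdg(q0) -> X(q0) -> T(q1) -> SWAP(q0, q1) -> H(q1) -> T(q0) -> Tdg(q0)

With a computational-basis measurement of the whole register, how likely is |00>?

Outcome |00> occurs with probability 1/2.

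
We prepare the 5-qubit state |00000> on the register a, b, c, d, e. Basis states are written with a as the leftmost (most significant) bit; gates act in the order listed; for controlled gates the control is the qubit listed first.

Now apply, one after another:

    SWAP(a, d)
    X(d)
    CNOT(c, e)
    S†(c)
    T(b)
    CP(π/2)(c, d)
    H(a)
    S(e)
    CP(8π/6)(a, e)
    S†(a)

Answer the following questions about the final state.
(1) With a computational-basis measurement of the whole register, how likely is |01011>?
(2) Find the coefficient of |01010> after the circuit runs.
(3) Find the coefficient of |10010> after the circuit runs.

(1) A full measurement returns |01011> with probability 0.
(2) The final state's coefficient on |01010> equals 0.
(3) The amplitude on |10010> is -sqrt(2)*I/2.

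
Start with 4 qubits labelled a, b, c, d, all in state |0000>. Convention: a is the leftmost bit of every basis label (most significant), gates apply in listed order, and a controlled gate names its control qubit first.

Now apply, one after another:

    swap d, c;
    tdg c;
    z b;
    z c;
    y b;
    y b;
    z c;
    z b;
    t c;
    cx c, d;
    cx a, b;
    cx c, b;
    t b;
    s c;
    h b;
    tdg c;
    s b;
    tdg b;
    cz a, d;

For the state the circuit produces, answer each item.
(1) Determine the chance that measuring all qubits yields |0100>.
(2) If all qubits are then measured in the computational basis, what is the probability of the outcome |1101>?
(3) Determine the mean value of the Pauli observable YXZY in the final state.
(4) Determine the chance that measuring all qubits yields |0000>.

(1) The probability of measuring |0100> is 1/2. Key observation: the block from step 2 through step 9 cancels to the identity and can be dropped.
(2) A full measurement returns |1101> with probability 0.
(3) In the final state, YXZY has expectation 0.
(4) A full measurement returns |0000> with probability 1/2.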